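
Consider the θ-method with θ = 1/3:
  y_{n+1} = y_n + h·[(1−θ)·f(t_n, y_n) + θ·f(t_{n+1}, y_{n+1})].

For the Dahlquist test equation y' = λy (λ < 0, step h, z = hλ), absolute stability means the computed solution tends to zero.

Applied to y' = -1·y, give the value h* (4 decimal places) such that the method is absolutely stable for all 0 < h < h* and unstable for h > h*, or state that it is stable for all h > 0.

With y'=λy (z=hλ):
  y_{n+1} = y_n + z·[2/3·y_n + 1/3·y_{n+1}] ⇒ (1 − 1/3z)y_{n+1} = (1 + 2/3z)y_n
  Hence R(z) = (1 + 2/3z)/(1 − 1/3z).

Find x<0 with |R(x)|<1.
x=-1.78: |R|=0.1172
R=−1: 1+2/3x = −1+1/3x ⇒ -1/3x=2 ⇒ x=2/(-1/3)=-6.0000
Confirm numerically:
  x=-4.991: |R|=0.87373 <1
  x=-4.583: |R|=0.81313 <1
  x=-3.610: |R|=0.63843 <1
  x=-3.194: |R|=0.54698 <1
  x=-6.500: |R|=1.05263 >1
  x=-6.464: |R|=1.04903 >1
  x=-6.056: |R|=1.00618 >1
Interval (-6.0000, 0).

(-6.0000,0); λ=-1 ⇒ h* = (6)/1 = 6.0000.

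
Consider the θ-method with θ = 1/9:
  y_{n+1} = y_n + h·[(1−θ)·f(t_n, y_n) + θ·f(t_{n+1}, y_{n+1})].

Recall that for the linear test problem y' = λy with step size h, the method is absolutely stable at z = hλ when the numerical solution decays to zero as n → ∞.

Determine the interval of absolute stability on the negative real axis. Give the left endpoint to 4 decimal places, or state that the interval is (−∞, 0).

z∈(-2.5714,0).

Set f=λy, z=hλ:
  y_{n+1} = y_n + z·[8/9·y_n + 1/9·y_{n+1}] ⇒ (1 − 1/9z)y_{n+1} = (1 + 8/9z)y_n
  Hence R(z) = (1 + 8/9z)/(1 − 1/9z).

Solve |R(x)|<1 on ℝ⁻.
x=-1.47: |R|=0.2636
R=−1: 1+8/9x = −1+1/9x ⇒ -7/9x=2 ⇒ x=2/(-7/9)=-2.5714
Confirm numerically:
  x=-2.377: |R|=0.88037 <1
  x=-2.290: |R|=0.82551 <1
  x=-2.102: |R|=0.70402 <1
  x=-1.933: |R|=0.59124 <1
  x=-2.791: |R|=1.13035 >1
  x=-2.700: |R|=1.07692 >1
  x=-2.626: |R|=1.03286 >1
Stable set (-2.5714, 0).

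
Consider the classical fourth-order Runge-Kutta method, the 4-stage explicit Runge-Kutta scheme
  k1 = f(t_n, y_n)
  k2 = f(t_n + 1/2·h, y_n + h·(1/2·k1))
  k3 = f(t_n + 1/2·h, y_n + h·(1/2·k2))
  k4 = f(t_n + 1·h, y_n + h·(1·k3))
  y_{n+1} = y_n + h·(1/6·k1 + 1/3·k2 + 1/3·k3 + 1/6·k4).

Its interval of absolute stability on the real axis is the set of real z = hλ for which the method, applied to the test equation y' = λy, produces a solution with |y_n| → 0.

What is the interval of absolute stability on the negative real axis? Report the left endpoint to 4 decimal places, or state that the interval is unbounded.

(-2.7853, 0).

Set f=λy, z=hλ:
  order 4, 4-stage ⇒ R(z)=1+z+z^2/2+z^3/6+z^4/24
  (e.g. R(-1.55)=0.27110, |R|=0.27110)

Need |R(x)|<1, x<0.
x=-1.55: |R|=0.2711
|R(-2.02)|=0.3402 |R(-0.97)|=0.3852 |R(-0.93)|=0.3996
Bisect:
  x_lo=-3.6322 |R|=3.2300  x_hi=-0.2823 |R|=0.7540
  mid=-1.95728 |R|=0.31999 →hi
  mid=-2.79476 |R|=1.01436 →lo
  mid=-2.37602 |R|=0.53906 →hi
  mid=-2.58539 |R|=0.73813 →hi
  mid=-2.69007 |R|=0.86568 →hi
  mid=-2.74242 |R|=0.93726 →hi
  mid=-2.76859 |R|=0.97510 →hi
  mid=-2.78167 |R|=0.99455 →hi
  mid=-2.78822 |R|=1.00441 →lo
  ...
  [-2.78535,-2.78515] ⇒ x*=-2.7853
Interval (-2.7853, 0).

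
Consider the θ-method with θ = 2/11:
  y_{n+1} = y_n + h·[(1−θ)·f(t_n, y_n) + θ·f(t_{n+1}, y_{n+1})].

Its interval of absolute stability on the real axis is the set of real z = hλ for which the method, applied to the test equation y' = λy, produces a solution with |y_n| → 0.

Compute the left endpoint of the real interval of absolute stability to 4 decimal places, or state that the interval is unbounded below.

Set f=λy, z=hλ:
  y_{n+1} = y_n + z·[9/11·y_n + 2/11·y_{n+1}] ⇒ (1 − 2/11z)y_{n+1} = (1 + 9/11z)y_n
  ⇒ R(z) = (1 + 9/11z)/(1 − 2/11z).

Find x<0 with |R(x)|<1.
x=-0.74: |R|=0.3478
R=−1: 1+9/11x = −1+2/11x ⇒ -7/11x=2 ⇒ x=2/(-7/11)=-3.1429
Confirm numerically:
  x=-3.052: |R|=0.96282 <1
  x=-2.957: |R|=0.92308 <1
  x=-2.175: |R|=0.55863 <1
  x=-2.106: |R|=0.52288 <1
  x=-3.623: |R|=1.18420 >1
  x=-3.324: |R|=1.07185 >1
  x=-3.250: |R|=1.04286 >1
So |R|<1 on (-3.1429, 0).

z* = -3.1429.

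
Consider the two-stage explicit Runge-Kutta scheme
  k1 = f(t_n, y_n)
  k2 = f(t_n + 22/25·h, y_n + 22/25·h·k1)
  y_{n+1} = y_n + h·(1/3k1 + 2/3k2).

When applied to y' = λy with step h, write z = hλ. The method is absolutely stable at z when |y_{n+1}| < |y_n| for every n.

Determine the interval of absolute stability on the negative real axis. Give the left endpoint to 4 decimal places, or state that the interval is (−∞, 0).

z∈(-1.7045,0).

On y'=λy, z=hλ:
  k1=λy_n ⇒ h·k1=z·y_n;  k2=λ(1+22/25z)y_n ⇒ h·k2=z(1+22/25z)y_n
  y_{n+1}/y_n = 1 + 1/3z + 2/3z(1+22/25z) = 1 + z + 44/75z²
  so R(z) = 1 + z + 44/75z².

Boundary: |R(x)|=1, x<0.
x=-0.67: |R|=0.5934
R=1: x+44/75x²=0 ⇒ x=−75/44=-1.7045; min R=1−1/(4·44/75)=0.5739>−1
Confirm numerically:
  x=-1.668: |R|=0.96424 <1
  x=-1.327: |R|=0.70608 <1
  x=-0.716: |R|=0.58476 <1
  x=-2.114: |R|=1.50781 >1
  x=-1.796: |R|=1.09636 >1
Stable set (-1.7045, 0).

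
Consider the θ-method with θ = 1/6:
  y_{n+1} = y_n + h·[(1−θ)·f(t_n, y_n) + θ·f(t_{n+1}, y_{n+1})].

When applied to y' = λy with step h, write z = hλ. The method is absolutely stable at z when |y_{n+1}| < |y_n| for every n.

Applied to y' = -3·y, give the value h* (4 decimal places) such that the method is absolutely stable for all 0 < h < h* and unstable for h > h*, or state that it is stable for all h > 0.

(-3.0000,0); λ=-3 ⇒ h* = (3)/3 = 1.0000.

With y'=λy (z=hλ):
  y_{n+1} = y_n + z·[5/6·y_n + 1/6·y_{n+1}] ⇒ (1 − 1/6z)y_{n+1} = (1 + 5/6z)y_n
  ⇒ R(z) = (1 + 5/6z)/(1 − 1/6z).

Find x<0 with |R(x)|<1.
x=-1.14: |R|=0.0420
R=−1: 1+5/6x = −1+1/6x ⇒ -2/3x=2 ⇒ x=2/(-2/3)=-3.0000
Confirm numerically:
  x=-2.645: |R|=0.83574 <1
  x=-1.841: |R|=0.40875 <1
  x=-1.600: |R|=0.26316 <1
  x=-3.476: |R|=1.20093 >1
  x=-3.447: |R|=1.18927 >1
Interval (-3.0000, 0).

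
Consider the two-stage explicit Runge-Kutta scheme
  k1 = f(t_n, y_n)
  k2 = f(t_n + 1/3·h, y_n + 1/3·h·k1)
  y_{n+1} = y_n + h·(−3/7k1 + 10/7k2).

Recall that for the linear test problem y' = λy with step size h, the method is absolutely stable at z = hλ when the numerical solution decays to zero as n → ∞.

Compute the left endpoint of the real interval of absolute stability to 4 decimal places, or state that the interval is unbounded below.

z* = -2.1000.

With y'=λy (z=hλ):
  k1=λy_n ⇒ h·k1=z·y_n;  k2=λ(1+1/3z)y_n ⇒ h·k2=z(1+1/3z)y_n
  y_{n+1}/y_n = 1 − 3/7z + 10/7z(1+1/3z) = 1 + z + 10/21z²
  so R(z) = 1 + z + 10/21z².

Need |R(x)|<1, x<0.
x=-1.43: |R|=0.5438
R=1: x+10/21x²=0 ⇒ x=−21/10=-2.1000; min R=1−1/(4·10/21)=0.4750>−1
Confirm numerically:
  x=-1.242: |R|=0.49255 <1
  x=-1.083: |R|=0.47552 <1
  x=-0.909: |R|=0.48447 <1
  x=-2.374: |R|=1.30975 >1
  x=-2.246: |R|=1.15615 >1
Interval (-2.1000, 0).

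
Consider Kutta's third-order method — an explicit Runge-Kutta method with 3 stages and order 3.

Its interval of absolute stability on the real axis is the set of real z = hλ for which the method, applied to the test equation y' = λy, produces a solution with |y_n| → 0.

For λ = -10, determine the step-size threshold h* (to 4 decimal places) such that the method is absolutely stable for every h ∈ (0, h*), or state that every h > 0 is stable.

(-2.5127,0); λ=-10 ⇒ h* = 0.2513.

With y'=λy (z=hλ):
  order 3, 3-stage ⇒ R(z)=1+z+z^2/2+z^3/6
  (e.g. R(-0.71)=0.48240, |R|=0.48240)

Find x<0 with |R(x)|<1.
x=-0.71: |R|=0.4824
|R(-2.35)|=0.7517 |R(-1.74)|=0.1042 |R(-1.59)|=0.0041
Bisect:
  x_lo=-3.4091 |R|=3.2016  x_hi=-0.3064 |R|=0.7358
  mid=-1.85775 |R|=0.20072 →hi
  mid=-2.63344 |R|=1.20976 →lo
  mid=-2.24560 |R|=0.61156 →hi
  mid=-2.43952 |R|=0.88359 →hi
  mid=-2.53648 |R|=1.03946 →lo
  mid=-2.48800 |R|=0.95978 →hi
  mid=-2.51224 |R|=0.99917 →hi
  mid=-2.52436 |R|=1.01920 →lo
  mid=-2.51830 |R|=1.00916 →lo
  mid=-2.51527 |R|=1.00416 →lo
  ...
  [-2.51281,-2.51262] ⇒ x*=-2.5127
Stable set (-2.5127, 0).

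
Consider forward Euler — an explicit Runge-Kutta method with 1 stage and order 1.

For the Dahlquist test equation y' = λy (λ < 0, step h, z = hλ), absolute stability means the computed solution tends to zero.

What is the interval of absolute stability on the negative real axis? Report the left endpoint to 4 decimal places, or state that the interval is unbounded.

z∈(-2.0000,0).

With y'=λy (z=hλ):
  order 1, 1-stage ⇒ R(z)=1+z
  (e.g. R(-0.82)=0.18000, |R|=0.18000)

Boundary: |R(x)|=1, x<0.
x=-0.82: |R|=0.1800
|R(-1.67)|=0.6700 |R(-1.09)|=0.0900 |R(-0.84)|=0.1600
Bisect:
  x_lo=-2.3167 |R|=1.3167  x_hi=-0.2034 |R|=0.7966
  mid=-1.26006 |R|=0.26006 →hi
  mid=-1.78840 |R|=0.78840 →hi
  mid=-2.05257 |R|=1.05257 →lo
  mid=-1.92049 |R|=0.92049 →hi
  mid=-1.98653 |R|=0.98653 →hi
  mid=-2.01955 |R|=1.01955 →lo
  mid=-2.00304 |R|=1.00304 →lo
  mid=-1.99478 |R|=0.99478 →hi
  mid=-1.99891 |R|=0.99891 →hi
  ...
  [-2.00007,-1.99994] ⇒ x*=-2.0000
Interval (-2.0000, 0).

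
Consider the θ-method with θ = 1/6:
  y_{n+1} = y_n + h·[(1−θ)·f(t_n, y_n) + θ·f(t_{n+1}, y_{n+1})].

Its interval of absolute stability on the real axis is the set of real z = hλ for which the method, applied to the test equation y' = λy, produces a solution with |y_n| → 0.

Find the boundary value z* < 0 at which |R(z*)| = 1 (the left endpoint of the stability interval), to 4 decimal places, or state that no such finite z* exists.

Set f=λy, z=hλ:
  y_{n+1} = y_n + z·[5/6·y_n + 1/6·y_{n+1}] ⇒ (1 − 1/6z)y_{n+1} = (1 + 5/6z)y_n
  R(z) = (1 + 5/6z)/(1 − 1/6z).

Solve |R(x)|<1 on ℝ⁻.
x=-0.66: |R|=0.4054
R=−1: 1+5/6x = −1+1/6x ⇒ -2/3x=2 ⇒ x=2/(-2/3)=-3.0000
Confirm numerically:
  x=-2.261: |R|=0.64217 <1
  x=-1.707: |R|=0.32892 <1
  x=-1.275: |R|=0.05155 <1
  x=-3.545: |R|=1.22839 >1
  x=-3.337: |R|=1.14437 >1
  x=-3.206: |R|=1.08951 >1
So |R|<1 on (-3.0000, 0).

left endpoint -3.0000.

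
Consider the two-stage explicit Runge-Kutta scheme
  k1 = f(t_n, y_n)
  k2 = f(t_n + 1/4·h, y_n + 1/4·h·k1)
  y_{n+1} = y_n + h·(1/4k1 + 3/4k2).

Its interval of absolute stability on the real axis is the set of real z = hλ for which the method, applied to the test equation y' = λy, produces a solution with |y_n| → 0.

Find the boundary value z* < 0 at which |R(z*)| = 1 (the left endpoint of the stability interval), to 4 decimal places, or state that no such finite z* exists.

left endpoint -5.3333.

Set f=λy, z=hλ:
  k1=λy_n ⇒ h·k1=z·y_n;  k2=λ(1+1/4z)y_n ⇒ h·k2=z(1+1/4z)y_n
  y_{n+1}/y_n = 1 + 1/4z + 3/4z(1+1/4z) = 1 + z + 3/16z²
  ⇒ R(z) = 1 + z + 3/16z².

Find x<0 with |R(x)|<1.
x=-0.92: |R|=0.2387
R=1: x+3/16x²=0 ⇒ x=−16/3=-5.3333; min R=1−1/(4·3/16)=-0.3333>−1
Confirm numerically:
  x=-5.238: |R|=0.90637 <1
  x=-5.185: |R|=0.85579 <1
  x=-2.934: |R|=0.31993 <1
  x=-5.501: |R|=1.17294 >1
  x=-5.478: |R|=1.14859 >1
So |R|<1 on (-5.3333, 0).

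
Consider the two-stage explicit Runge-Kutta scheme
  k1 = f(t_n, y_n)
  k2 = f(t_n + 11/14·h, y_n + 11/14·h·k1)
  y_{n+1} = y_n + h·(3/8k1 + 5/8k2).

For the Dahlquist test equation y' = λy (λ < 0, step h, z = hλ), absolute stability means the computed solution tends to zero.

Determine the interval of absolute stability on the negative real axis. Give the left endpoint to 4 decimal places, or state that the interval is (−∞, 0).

Set f=λy, z=hλ:
  k1=λy_n ⇒ h·k1=z·y_n;  k2=λ(1+11/14z)y_n ⇒ h·k2=z(1+11/14z)y_n
  y_{n+1}/y_n = 1 + 3/8z + 5/8z(1+11/14z) = 1 + z + 55/112z²
  so R(z) = 1 + z + 55/112z².

Find x<0 with |R(x)|<1.
x=-0.78: |R|=0.5188
R=1: x+55/112x²=0 ⇒ x=−112/55=-2.0364; min R=1−1/(4·55/112)=0.4909>−1
Confirm numerically:
  x=-1.774: |R|=0.77144 <1
  x=-1.567: |R|=0.63882 <1
  x=-1.146: |R|=0.49893 <1
  x=-2.234: |R|=1.21682 >1
  x=-2.231: |R|=1.21324 >1
  x=-2.159: |R|=1.13002 >1
Interval (-2.0364, 0).

(-2.0364, 0).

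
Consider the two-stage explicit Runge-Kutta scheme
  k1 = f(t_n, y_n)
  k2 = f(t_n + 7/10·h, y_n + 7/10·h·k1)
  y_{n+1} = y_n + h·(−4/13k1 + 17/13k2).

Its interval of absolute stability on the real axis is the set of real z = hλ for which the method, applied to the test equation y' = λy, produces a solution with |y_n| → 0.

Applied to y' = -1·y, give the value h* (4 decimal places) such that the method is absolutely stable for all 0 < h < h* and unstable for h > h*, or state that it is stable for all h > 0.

On y'=λy, z=hλ:
  k1=λy_n ⇒ h·k1=z·y_n;  k2=λ(1+7/10z)y_n ⇒ h·k2=z(1+7/10z)y_n
  y_{n+1}/y_n = 1 − 4/13z + 17/13z(1+7/10z) = 1 + z + 119/130z²
  Hence R(z) = 1 + z + 119/130z².

Boundary: |R(x)|=1, x<0.
x=-0.39: |R|=0.7492
R=1: x+119/130x²=0 ⇒ x=−130/119=-1.0924; min R=1−1/(4·119/130)=0.7269>−1
Confirm numerically:
  x=-0.933: |R|=0.86383 <1
  x=-0.862: |R|=0.81817 <1
  x=-0.481: |R|=0.73078 <1
  x=-1.246: |R|=1.17515 >1
  x=-1.226: |R|=1.14989 >1
Interval (-1.0924, 0).

(-1.0924,0); λ=-1 ⇒ h* = (130/119)/1 = 1.0924.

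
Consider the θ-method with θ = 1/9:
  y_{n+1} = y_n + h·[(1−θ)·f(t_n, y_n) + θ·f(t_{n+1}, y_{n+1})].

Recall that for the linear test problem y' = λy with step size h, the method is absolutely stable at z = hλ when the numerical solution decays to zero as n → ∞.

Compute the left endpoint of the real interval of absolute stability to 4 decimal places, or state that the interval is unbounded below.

z* = -2.5714.

On y'=λy, z=hλ:
  y_{n+1} = y_n + z·[8/9·y_n + 1/9·y_{n+1}] ⇒ (1 − 1/9z)y_{n+1} = (1 + 8/9z)y_n
  ⇒ R(z) = (1 + 8/9z)/(1 − 1/9z).

Find x<0 with |R(x)|<1.
x=-0.69: |R|=0.3591
R=−1: 1+8/9x = −1+1/9x ⇒ -7/9x=2 ⇒ x=2/(-7/9)=-2.5714
Confirm numerically:
  x=-2.194: |R|=0.76398 <1
  x=-1.558: |R|=0.32809 <1
  x=-1.326: |R|=0.15572 <1
  x=-2.848: |R|=1.16340 >1
  x=-2.609: |R|=1.02265 >1
Stable set (-2.5714, 0).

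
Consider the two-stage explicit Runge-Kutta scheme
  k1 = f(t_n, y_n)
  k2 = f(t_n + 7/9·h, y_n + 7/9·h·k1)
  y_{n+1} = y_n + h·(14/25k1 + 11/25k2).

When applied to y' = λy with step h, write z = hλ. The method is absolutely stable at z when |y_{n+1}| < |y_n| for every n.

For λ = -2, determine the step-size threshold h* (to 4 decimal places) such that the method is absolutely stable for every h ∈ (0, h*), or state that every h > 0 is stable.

(-2.9221,0); λ=-2 ⇒ h* = (225/77)/2 = 1.4610.

Test eqn y'=λy, z=hλ:
  k1=λy_n ⇒ h·k1=z·y_n;  k2=λ(1+7/9z)y_n ⇒ h·k2=z(1+7/9z)y_n
  y_{n+1}/y_n = 1 + 14/25z + 11/25z(1+7/9z) = 1 + z + 77/225z²
  so R(z) = 1 + z + 77/225z².

Need |R(x)|<1, x<0.
x=-1.51: |R|=0.2703
R=1: x+77/225x²=0 ⇒ x=−225/77=-2.9221; min R=1−1/(4·77/225)=0.2695>−1
Confirm numerically:
  x=-2.396: |R|=0.56863 <1
  x=-2.394: |R|=0.56736 <1
  x=-1.763: |R|=0.30068 <1
  x=-3.294: |R|=1.41926 >1
  x=-3.118: |R|=1.20906 >1
  x=-3.085: |R|=1.17201 >1
Interval (-2.9221, 0).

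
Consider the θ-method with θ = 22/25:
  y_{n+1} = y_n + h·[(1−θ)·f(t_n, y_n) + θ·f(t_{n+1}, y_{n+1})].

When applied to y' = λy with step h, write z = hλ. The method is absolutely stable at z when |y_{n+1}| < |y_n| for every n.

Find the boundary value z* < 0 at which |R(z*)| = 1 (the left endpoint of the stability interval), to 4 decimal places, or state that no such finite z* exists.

With y'=λy (z=hλ):
  y_{n+1} = y_n + z·[3/25·y_n + 22/25·y_{n+1}] ⇒ (1 − 22/25z)y_{n+1} = (1 + 3/25z)y_n
  R(z) = (1 + 3/25z)/(1 − 22/25z).

Need |R(x)|<1, x<0.
x=-1.74: |R|=0.3126
x=-2: |R|=0.2754
x=-10: |R|=0.0204
x=-100: |R|=0.1236
θ=22/25≥1/2 ⇒ |1+3/25x|<|1−22/25x| ∀x<0 ⇒ interval (−∞,0).

(−∞, 0) — no finite endpoint.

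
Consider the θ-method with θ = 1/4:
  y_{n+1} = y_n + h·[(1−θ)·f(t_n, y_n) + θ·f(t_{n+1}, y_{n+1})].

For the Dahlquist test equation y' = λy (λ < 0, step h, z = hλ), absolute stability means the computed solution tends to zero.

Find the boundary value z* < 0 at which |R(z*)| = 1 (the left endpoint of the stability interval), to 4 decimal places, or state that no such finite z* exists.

Test eqn y'=λy, z=hλ:
  y_{n+1} = y_n + z·[3/4·y_n + 1/4·y_{n+1}] ⇒ (1 − 1/4z)y_{n+1} = (1 + 3/4z)y_n
  Hence R(z) = (1 + 3/4z)/(1 − 1/4z).

Solve |R(x)|<1 on ℝ⁻.
x=-1.78: |R|=0.2318
R=−1: 1+3/4x = −1+1/4x ⇒ -1/2x=2 ⇒ x=2/(-1/2)=-4.0000
Confirm numerically:
  x=-2.988: |R|=0.71036 <1
  x=-2.657: |R|=0.59651 <1
  x=-1.744: |R|=0.21448 <1
  x=-4.473: |R|=1.11165 >1
  x=-4.258: |R|=1.06248 >1
Interval (-4.0000, 0).

z* = -4.0000.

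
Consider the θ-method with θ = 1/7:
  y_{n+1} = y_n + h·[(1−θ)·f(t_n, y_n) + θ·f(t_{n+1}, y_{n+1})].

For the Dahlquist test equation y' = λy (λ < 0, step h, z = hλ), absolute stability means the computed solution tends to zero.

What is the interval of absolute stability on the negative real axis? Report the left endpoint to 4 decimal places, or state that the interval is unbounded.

(-2.8000, 0).

On y'=λy, z=hλ:
  y_{n+1} = y_n + z·[6/7·y_n + 1/7·y_{n+1}] ⇒ (1 − 1/7z)y_{n+1} = (1 + 6/7z)y_n
  R(z) = (1 + 6/7z)/(1 − 1/7z).

Find x<0 with |R(x)|<1.
x=-1.11: |R|=0.0419
R=−1: 1+6/7x = −1+1/7x ⇒ -5/7x=2 ⇒ x=2/(-5/7)=-2.8000
Confirm numerically:
  x=-2.536: |R|=0.86158 <1
  x=-2.526: |R|=0.85618 <1
  x=-2.511: |R|=0.84807 <1
  x=-3.224: |R|=1.20736 >1
  x=-3.040: |R|=1.11952 >1
  x=-2.848: |R|=1.02437 >1
Interval (-2.8000, 0).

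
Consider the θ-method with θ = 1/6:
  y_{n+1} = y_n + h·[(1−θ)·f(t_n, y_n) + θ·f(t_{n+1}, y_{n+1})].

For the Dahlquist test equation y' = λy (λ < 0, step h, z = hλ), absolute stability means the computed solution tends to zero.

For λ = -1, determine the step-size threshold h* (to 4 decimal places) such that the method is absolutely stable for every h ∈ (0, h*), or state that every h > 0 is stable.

Set f=λy, z=hλ:
  y_{n+1} = y_n + z·[5/6·y_n + 1/6·y_{n+1}] ⇒ (1 − 1/6z)y_{n+1} = (1 + 5/6z)y_n
  R(z) = (1 + 5/6z)/(1 − 1/6z).

Find x<0 with |R(x)|<1.
x=-1.53: |R|=0.2191
R=−1: 1+5/6x = −1+1/6x ⇒ -2/3x=2 ⇒ x=2/(-2/3)=-3.0000
Confirm numerically:
  x=-2.798: |R|=0.90816 <1
  x=-2.657: |R|=0.84152 <1
  x=-2.574: |R|=0.80126 <1
  x=-1.645: |R|=0.29104 <1
  x=-3.231: |R|=1.10010 >1
  x=-3.169: |R|=1.07373 >1
Interval (-3.0000, 0).

(-3.0000,0); λ=-1 ⇒ h* = (3)/1 = 3.0000.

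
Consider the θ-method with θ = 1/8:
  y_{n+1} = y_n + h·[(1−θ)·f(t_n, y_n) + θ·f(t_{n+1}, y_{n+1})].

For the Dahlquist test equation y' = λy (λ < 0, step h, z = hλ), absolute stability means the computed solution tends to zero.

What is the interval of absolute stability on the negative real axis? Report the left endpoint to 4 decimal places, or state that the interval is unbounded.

Set f=λy, z=hλ:
  y_{n+1} = y_n + z·[7/8·y_n + 1/8·y_{n+1}] ⇒ (1 − 1/8z)y_{n+1} = (1 + 7/8z)y_n
  R(z) = (1 + 7/8z)/(1 − 1/8z).

Boundary: |R(x)|=1, x<0.
x=-1.52: |R|=0.2773
R=−1: 1+7/8x = −1+1/8x ⇒ -3/4x=2 ⇒ x=2/(-3/4)=-2.6667
Confirm numerically:
  x=-2.435: |R|=0.86679 <1
  x=-2.233: |R|=0.74572 <1
  x=-1.945: |R|=0.56461 <1
  x=-2.809: |R|=1.07901 >1
  x=-2.765: |R|=1.05481 >1
Stable set (-2.6667, 0).

z∈(-2.6667,0).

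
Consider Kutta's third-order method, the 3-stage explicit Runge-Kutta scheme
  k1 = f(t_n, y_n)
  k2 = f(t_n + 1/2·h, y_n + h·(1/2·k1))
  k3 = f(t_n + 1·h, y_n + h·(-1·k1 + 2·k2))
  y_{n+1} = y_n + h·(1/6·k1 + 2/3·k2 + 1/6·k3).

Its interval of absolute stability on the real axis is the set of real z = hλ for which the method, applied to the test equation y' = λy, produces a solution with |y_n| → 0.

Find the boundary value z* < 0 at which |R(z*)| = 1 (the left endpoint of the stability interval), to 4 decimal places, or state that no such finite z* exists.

left endpoint -2.5127.

Test eqn y'=λy, z=hλ:
  order 3, 3-stage ⇒ R(z)=1+z+z^2/2+z^3/6
  (e.g. R(-1.2)=0.23200, |R|=0.23200)

Solve |R(x)|<1 on ℝ⁻.
x=-1.2: |R|=0.2320
|R(-1.8)|=0.1520 |R(-1.75)|=0.1120 |R(-0.99)|=0.3383
Bisect:
  x_lo=-3.3727 |R|=3.0791  x_hi=-0.3021 |R|=0.7389
  mid=-1.83737 |R|=0.18321 →hi
  mid=-2.60501 |R|=1.15828 →lo
  mid=-2.22119 |R|=0.58079 →hi
  mid=-2.41310 |R|=0.84351 →hi
  mid=-2.50906 |R|=0.99395 →hi
  mid=-2.55704 |R|=1.07432 →lo
  mid=-2.53305 |R|=1.03370 →lo
  mid=-2.52105 |R|=1.01371 →lo
  ...
  [-2.51281,-2.51262] ⇒ x*=-2.5127
So |R|<1 on (-2.5127, 0).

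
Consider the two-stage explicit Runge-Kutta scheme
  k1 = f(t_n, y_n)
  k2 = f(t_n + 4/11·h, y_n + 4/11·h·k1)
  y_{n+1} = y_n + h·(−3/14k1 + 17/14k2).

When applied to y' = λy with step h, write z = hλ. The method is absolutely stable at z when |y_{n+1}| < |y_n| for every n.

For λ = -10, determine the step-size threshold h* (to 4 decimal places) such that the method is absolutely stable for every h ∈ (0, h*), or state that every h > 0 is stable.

Set f=λy, z=hλ:
  k1=λy_n ⇒ h·k1=z·y_n;  k2=λ(1+4/11z)y_n ⇒ h·k2=z(1+4/11z)y_n
  y_{n+1}/y_n = 1 − 3/14z + 17/14z(1+4/11z) = 1 + z + 34/77z²
  so R(z) = 1 + z + 34/77z².

Boundary: |R(x)|=1, x<0.
x=-0.97: |R|=0.4455
R=1: x+34/77x²=0 ⇒ x=−77/34=-2.2647; min R=1−1/(4·34/77)=0.4338>−1
Confirm numerically:
  x=-1.690: |R|=0.57114 <1
  x=-1.315: |R|=0.44855 <1
  x=-1.058: |R|=0.43626 <1
  x=-2.653: |R|=1.45487 >1
  x=-2.480: |R|=1.23576 >1
Stable set (-2.2647, 0).

(-2.2647,0); λ=-10 ⇒ h* = (77/34)/10 = 0.2265.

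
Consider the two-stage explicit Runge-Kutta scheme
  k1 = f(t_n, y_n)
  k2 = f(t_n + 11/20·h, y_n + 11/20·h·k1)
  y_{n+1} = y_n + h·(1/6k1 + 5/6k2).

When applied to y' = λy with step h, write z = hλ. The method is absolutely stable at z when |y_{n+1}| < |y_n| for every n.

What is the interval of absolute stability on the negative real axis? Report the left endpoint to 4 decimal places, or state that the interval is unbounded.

(-2.1818, 0).

Set f=λy, z=hλ:
  k1=λy_n ⇒ h·k1=z·y_n;  k2=λ(1+11/20z)y_n ⇒ h·k2=z(1+11/20z)y_n
  y_{n+1}/y_n = 1 + 1/6z + 5/6z(1+11/20z) = 1 + z + 11/24z²
  ⇒ R(z) = 1 + z + 11/24z².

Need |R(x)|<1, x<0.
x=-1.78: |R|=0.6722
R=1: x+11/24x²=0 ⇒ x=−24/11=-2.1818; min R=1−1/(4·11/24)=0.4545>−1
Confirm numerically:
  x=-2.074: |R|=0.89751 <1
  x=-1.696: |R|=0.62236 <1
  x=-1.075: |R|=0.45466 <1
  x=-2.760: |R|=1.73140 >1
  x=-2.611: |R|=1.51361 >1
  x=-2.346: |R|=1.17654 >1
Stable set (-2.1818, 0).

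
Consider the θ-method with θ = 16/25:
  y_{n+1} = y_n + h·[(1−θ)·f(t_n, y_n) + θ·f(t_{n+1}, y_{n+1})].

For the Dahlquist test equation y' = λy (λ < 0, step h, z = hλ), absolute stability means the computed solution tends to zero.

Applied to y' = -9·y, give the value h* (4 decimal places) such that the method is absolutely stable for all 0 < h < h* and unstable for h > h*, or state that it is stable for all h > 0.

interval (−∞, 0). Any h>0 works for λ=-9.

On y'=λy, z=hλ:
  y_{n+1} = y_n + z·[9/25·y_n + 16/25·y_{n+1}] ⇒ (1 − 16/25z)y_{n+1} = (1 + 9/25z)y_n
  so R(z) = (1 + 9/25z)/(1 − 16/25z).

Find x<0 with |R(x)|<1.
x=-0.81: |R|=0.4665
x=-2: |R|=0.1228
x=-10: |R|=0.3514
x=-100: |R|=0.5385
θ=16/25≥1/2 ⇒ |1+9/25x|<|1−16/25x| ∀x<0 ⇒ interval (−∞,0).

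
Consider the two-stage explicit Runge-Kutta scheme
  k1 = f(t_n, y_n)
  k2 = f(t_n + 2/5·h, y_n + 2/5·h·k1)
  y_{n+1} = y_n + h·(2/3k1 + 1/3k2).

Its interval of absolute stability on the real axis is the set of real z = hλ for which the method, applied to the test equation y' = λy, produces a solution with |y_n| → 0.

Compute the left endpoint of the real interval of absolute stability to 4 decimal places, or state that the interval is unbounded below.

With y'=λy (z=hλ):
  k1=λy_n ⇒ h·k1=z·y_n;  k2=λ(1+2/5z)y_n ⇒ h·k2=z(1+2/5z)y_n
  y_{n+1}/y_n = 1 + 2/3z + 1/3z(1+2/5z) = 1 + z + 2/15z²
  so R(z) = 1 + z + 2/15z².

Find x<0 with |R(x)|<1.
x=-1.49: |R|=0.1940
R=1: x+2/15x²=0 ⇒ x=−15/2=-7.5000; min R=1−1/(4·2/15)=-0.8750>−1
Confirm numerically:
  x=-6.554: |R|=0.17332 <1
  x=-5.530: |R|=0.45255 <1
  x=-4.708: |R|=0.75263 <1
  x=-3.047: |R|=0.80911 <1
  x=-7.926: |R|=1.45020 >1
  x=-7.828: |R|=1.34234 >1
  x=-7.565: |R|=1.06556 >1
So |R|<1 on (-7.5000, 0).

left endpoint -7.5000.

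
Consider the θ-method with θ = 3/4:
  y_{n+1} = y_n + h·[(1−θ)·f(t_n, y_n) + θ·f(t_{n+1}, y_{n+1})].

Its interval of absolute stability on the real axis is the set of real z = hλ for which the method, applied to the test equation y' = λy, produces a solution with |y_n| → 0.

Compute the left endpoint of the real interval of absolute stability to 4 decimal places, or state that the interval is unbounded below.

With y'=λy (z=hλ):
  y_{n+1} = y_n + z·[1/4·y_n + 3/4·y_{n+1}] ⇒ (1 − 3/4z)y_{n+1} = (1 + 1/4z)y_n
  ⇒ R(z) = (1 + 1/4z)/(1 − 3/4z).

Find x<0 with |R(x)|<1.
x=-1.49: |R|=0.2963
x=-2: |R|=0.2000
x=-10: |R|=0.1765
x=-100: |R|=0.3158
θ=3/4≥1/2 ⇒ |1+1/4x|<|1−3/4x| ∀x<0 ⇒ unbounded interval.

interval (−∞, 0).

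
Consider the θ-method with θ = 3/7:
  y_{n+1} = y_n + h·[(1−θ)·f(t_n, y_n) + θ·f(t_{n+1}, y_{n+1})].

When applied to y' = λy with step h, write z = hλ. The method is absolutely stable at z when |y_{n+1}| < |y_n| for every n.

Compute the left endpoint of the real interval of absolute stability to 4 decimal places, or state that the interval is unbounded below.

Set f=λy, z=hλ:
  y_{n+1} = y_n + z·[4/7·y_n + 3/7·y_{n+1}] ⇒ (1 − 3/7z)y_{n+1} = (1 + 4/7z)y_n
  R(z) = (1 + 4/7z)/(1 − 3/7z).

Find x<0 with |R(x)|<1.
x=-1.38: |R|=0.1329
R=−1: 1+4/7x = −1+3/7x ⇒ -1/7x=2 ⇒ x=2/(-1/7)=-14.0000
Confirm numerically:
  x=-9.270: |R|=0.86412 <1
  x=-7.874: |R|=0.79995 <1
  x=-6.669: |R|=0.72855 <1
  x=-14.471: |R|=1.00934 >1
  x=-14.192: |R|=1.00387 >1
  x=-14.120: |R|=1.00243 >1
Interval (-14.0000, 0).

left endpoint -14.0000.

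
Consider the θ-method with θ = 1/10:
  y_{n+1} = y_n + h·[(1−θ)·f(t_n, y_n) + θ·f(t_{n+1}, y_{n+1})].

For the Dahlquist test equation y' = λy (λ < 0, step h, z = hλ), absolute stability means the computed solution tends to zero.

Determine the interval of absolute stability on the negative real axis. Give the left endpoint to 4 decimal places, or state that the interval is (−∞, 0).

z∈(-2.5000,0).

With y'=λy (z=hλ):
  y_{n+1} = y_n + z·[9/10·y_n + 1/10·y_{n+1}] ⇒ (1 − 1/10z)y_{n+1} = (1 + 9/10z)y_n
  R(z) = (1 + 9/10z)/(1 − 1/10z).

Solve |R(x)|<1 on ℝ⁻.
x=-0.77: |R|=0.2851
R=−1: 1+9/10x = −1+1/10x ⇒ -4/5x=2 ⇒ x=2/(-4/5)=-2.5000
Confirm numerically:
  x=-2.224: |R|=0.81937 <1
  x=-1.480: |R|=0.28920 <1
  x=-1.292: |R|=0.14417 <1
  x=-1.197: |R|=0.06904 <1
  x=-2.790: |R|=1.18139 >1
  x=-2.671: |R|=1.10796 >1
So |R|<1 on (-2.5000, 0).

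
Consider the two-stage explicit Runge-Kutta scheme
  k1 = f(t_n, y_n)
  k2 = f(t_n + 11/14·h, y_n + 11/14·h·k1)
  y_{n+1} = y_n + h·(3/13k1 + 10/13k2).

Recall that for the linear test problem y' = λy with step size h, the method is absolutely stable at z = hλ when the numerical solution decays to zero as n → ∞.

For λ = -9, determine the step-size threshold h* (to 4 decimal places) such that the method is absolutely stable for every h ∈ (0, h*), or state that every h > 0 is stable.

Test eqn y'=λy, z=hλ:
  k1=λy_n ⇒ h·k1=z·y_n;  k2=λ(1+11/14z)y_n ⇒ h·k2=z(1+11/14z)y_n
  y_{n+1}/y_n = 1 + 3/13z + 10/13z(1+11/14z) = 1 + z + 55/91z²
  R(z) = 1 + z + 55/91z².

Need |R(x)|<1, x<0.
x=-0.91: |R|=0.5905
R=1: x+55/91x²=0 ⇒ x=−91/55=-1.6545; min R=1−1/(4·55/91)=0.5864>−1
Confirm numerically:
  x=-1.389: |R|=0.77707 <1
  x=-1.164: |R|=0.65489 <1
  x=-1.099: |R|=0.63099 <1
  x=-1.025: |R|=0.60999 <1
  x=-2.212: |R|=1.74527 >1
  x=-2.164: |R|=1.66632 >1
  x=-1.843: |R|=1.20992 >1
So |R|<1 on (-1.6545, 0).

(-1.6545,0); λ=-9 ⇒ h* = (91/55)/9 = 0.1838.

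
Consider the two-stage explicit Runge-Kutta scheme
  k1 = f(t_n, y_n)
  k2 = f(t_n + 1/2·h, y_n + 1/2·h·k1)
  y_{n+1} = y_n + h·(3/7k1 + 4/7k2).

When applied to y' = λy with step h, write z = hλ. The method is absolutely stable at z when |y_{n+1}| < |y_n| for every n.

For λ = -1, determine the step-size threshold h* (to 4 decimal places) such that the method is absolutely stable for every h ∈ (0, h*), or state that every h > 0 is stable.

Set f=λy, z=hλ:
  k1=λy_n ⇒ h·k1=z·y_n;  k2=λ(1+1/2z)y_n ⇒ h·k2=z(1+1/2z)y_n
  y_{n+1}/y_n = 1 + 3/7z + 4/7z(1+1/2z) = 1 + z + 2/7z²
  Hence R(z) = 1 + z + 2/7z².

Find x<0 with |R(x)|<1.
x=-0.55: |R|=0.5364
R=1: x+2/7x²=0 ⇒ x=−7/2=-3.5000; min R=1−1/(4·2/7)=0.1250>−1
Confirm numerically:
  x=-2.831: |R|=0.45887 <1
  x=-2.801: |R|=0.44060 <1
  x=-2.765: |R|=0.41935 <1
  x=-2.183: |R|=0.17857 <1
  x=-3.930: |R|=1.48283 >1
  x=-3.899: |R|=1.44449 >1
  x=-3.893: |R|=1.43713 >1
So |R|<1 on (-3.5000, 0).

(-3.5000,0); λ=-1 ⇒ h* = (7/2)/1 = 3.5000.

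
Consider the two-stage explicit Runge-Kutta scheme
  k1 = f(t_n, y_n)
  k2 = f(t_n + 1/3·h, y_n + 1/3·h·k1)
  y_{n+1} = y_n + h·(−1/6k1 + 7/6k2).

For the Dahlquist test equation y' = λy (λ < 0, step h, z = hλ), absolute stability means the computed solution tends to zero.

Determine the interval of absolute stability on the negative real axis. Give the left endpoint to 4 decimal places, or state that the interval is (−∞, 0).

With y'=λy (z=hλ):
  k1=λy_n ⇒ h·k1=z·y_n;  k2=λ(1+1/3z)y_n ⇒ h·k2=z(1+1/3z)y_n
  y_{n+1}/y_n = 1 − 1/6z + 7/6z(1+1/3z) = 1 + z + 7/18z²
  so R(z) = 1 + z + 7/18z².

Find x<0 with |R(x)|<1.
x=-0.39: |R|=0.6691
R=1: x+7/18x²=0 ⇒ x=−18/7=-2.5714; min R=1−1/(4·7/18)=0.3571>−1
Confirm numerically:
  x=-2.401: |R|=0.84087 <1
  x=-2.024: |R|=0.56911 <1
  x=-1.358: |R|=0.35917 <1
  x=-1.326: |R|=0.35777 <1
  x=-2.982: |R|=1.47613 >1
  x=-2.858: |R|=1.31851 >1
Stable set (-2.5714, 0).

z∈(-2.5714,0).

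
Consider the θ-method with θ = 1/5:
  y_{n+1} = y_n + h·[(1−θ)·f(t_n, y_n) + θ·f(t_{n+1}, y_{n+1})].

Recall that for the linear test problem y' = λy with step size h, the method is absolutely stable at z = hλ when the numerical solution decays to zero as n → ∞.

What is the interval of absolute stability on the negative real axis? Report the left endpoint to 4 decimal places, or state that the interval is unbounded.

On y'=λy, z=hλ:
  y_{n+1} = y_n + z·[4/5·y_n + 1/5·y_{n+1}] ⇒ (1 − 1/5z)y_{n+1} = (1 + 4/5z)y_n
  ⇒ R(z) = (1 + 4/5z)/(1 − 1/5z).

Need |R(x)|<1, x<0.
x=-1.23: |R|=0.0128
R=−1: 1+4/5x = −1+1/5x ⇒ -3/5x=2 ⇒ x=2/(-3/5)=-3.3333
Confirm numerically:
  x=-2.909: |R|=0.83904 <1
  x=-2.805: |R|=0.79693 <1
  x=-2.074: |R|=0.46593 <1
  x=-1.953: |R|=0.40443 <1
  x=-3.883: |R|=1.18564 >1
  x=-3.867: |R|=1.18056 >1
  x=-3.563: |R|=1.08046 >1
Interval (-3.3333, 0).

(-3.3333, 0).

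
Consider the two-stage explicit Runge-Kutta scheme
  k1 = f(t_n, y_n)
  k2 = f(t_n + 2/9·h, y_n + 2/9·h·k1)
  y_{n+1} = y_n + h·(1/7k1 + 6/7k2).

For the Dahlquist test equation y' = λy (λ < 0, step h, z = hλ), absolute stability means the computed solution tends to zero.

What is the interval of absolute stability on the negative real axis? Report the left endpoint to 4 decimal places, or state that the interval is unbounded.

On y'=λy, z=hλ:
  k1=λy_n ⇒ h·k1=z·y_n;  k2=λ(1+2/9z)y_n ⇒ h·k2=z(1+2/9z)y_n
  y_{n+1}/y_n = 1 + 1/7z + 6/7z(1+2/9z) = 1 + z + 4/21z²
  R(z) = 1 + z + 4/21z².

Find x<0 with |R(x)|<1.
x=-0.81: |R|=0.3150
R=1: x+4/21x²=0 ⇒ x=−21/4=-5.2500; min R=1−1/(4·4/21)=-0.3125>−1
Confirm numerically:
  x=-3.025: |R|=0.28202 <1
  x=-2.981: |R|=0.28836 <1
  x=-2.804: |R|=0.30640 <1
  x=-2.188: |R|=0.27612 <1
  x=-5.440: |R|=1.19688 >1
  x=-5.355: |R|=1.10710 >1
  x=-5.297: |R|=1.04742 >1
So |R|<1 on (-5.2500, 0).

z∈(-5.2500,0).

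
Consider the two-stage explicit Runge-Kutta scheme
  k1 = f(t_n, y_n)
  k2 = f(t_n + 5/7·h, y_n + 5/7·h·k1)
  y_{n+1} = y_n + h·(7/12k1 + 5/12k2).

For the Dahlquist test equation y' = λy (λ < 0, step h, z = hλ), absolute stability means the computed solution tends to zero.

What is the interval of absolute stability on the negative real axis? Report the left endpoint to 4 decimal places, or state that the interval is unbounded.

Set f=λy, z=hλ:
  k1=λy_n ⇒ h·k1=z·y_n;  k2=λ(1+5/7z)y_n ⇒ h·k2=z(1+5/7z)y_n
  y_{n+1}/y_n = 1 + 7/12z + 5/12z(1+5/7z) = 1 + z + 25/84z²
  ⇒ R(z) = 1 + z + 25/84z².

Solve |R(x)|<1 on ℝ⁻.
x=-0.56: |R|=0.5333
R=1: x+25/84x²=0 ⇒ x=−84/25=-3.3600; min R=1−1/(4·25/84)=0.1600>−1
Confirm numerically:
  x=-2.408: |R|=0.31773 <1
  x=-2.140: |R|=0.22298 <1
  x=-1.543: |R|=0.16559 <1
  x=-3.744: |R|=1.42789 >1
  x=-3.533: |R|=1.18191 >1
  x=-3.462: |R|=1.10510 >1
So |R|<1 on (-3.3600, 0).

z∈(-3.3600,0).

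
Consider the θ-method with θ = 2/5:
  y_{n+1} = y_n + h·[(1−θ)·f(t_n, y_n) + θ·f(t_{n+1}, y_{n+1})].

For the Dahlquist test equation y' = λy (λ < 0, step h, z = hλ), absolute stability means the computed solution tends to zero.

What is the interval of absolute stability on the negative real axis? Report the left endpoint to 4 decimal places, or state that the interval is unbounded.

(-10.0000, 0).

On y'=λy, z=hλ:
  y_{n+1} = y_n + z·[3/5·y_n + 2/5·y_{n+1}] ⇒ (1 − 2/5z)y_{n+1} = (1 + 3/5z)y_n
  Hence R(z) = (1 + 3/5z)/(1 − 2/5z).

Need |R(x)|<1, x<0.
x=-0.35: |R|=0.6930
R=−1: 1+3/5x = −1+2/5x ⇒ -1/5x=2 ⇒ x=2/(-1/5)=-10.0000
Confirm numerically:
  x=-8.245: |R|=0.91833 <1
  x=-8.113: |R|=0.91110 <1
  x=-7.087: |R|=0.84808 <1
  x=-5.787: |R|=0.74581 <1
  x=-10.249: |R|=1.00977 >1
  x=-10.127: |R|=1.00503 >1
  x=-10.103: |R|=1.00409 >1
So |R|<1 on (-10.0000, 0).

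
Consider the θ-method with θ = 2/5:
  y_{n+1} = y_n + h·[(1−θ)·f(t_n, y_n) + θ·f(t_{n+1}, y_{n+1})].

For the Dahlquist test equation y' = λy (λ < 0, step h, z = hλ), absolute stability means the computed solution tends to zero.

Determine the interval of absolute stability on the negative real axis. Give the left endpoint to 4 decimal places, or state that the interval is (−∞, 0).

With y'=λy (z=hλ):
  y_{n+1} = y_n + z·[3/5·y_n + 2/5·y_{n+1}] ⇒ (1 − 2/5z)y_{n+1} = (1 + 3/5z)y_n
  Hence R(z) = (1 + 3/5z)/(1 − 2/5z).

Need |R(x)|<1, x<0.
x=-1.06: |R|=0.2556
R=−1: 1+3/5x = −1+2/5x ⇒ -1/5x=2 ⇒ x=2/(-1/5)=-10.0000
Confirm numerically:
  x=-7.584: |R|=0.88021 <1
  x=-7.135: |R|=0.85132 <1
  x=-5.782: |R|=0.74535 <1
  x=-10.225: |R|=1.00884 >1
  x=-10.069: |R|=1.00274 >1
So |R|<1 on (-10.0000, 0).

(-10.0000, 0).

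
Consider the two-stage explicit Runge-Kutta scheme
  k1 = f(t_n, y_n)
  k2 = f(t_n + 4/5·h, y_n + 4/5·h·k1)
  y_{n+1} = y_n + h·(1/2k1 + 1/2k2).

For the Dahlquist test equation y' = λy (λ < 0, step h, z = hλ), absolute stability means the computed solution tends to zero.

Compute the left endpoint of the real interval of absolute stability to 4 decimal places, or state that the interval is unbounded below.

With y'=λy (z=hλ):
  k1=λy_n ⇒ h·k1=z·y_n;  k2=λ(1+4/5z)y_n ⇒ h·k2=z(1+4/5z)y_n
  y_{n+1}/y_n = 1 + 1/2z + 1/2z(1+4/5z) = 1 + z + 2/5z²
  R(z) = 1 + z + 2/5z².

Need |R(x)|<1, x<0.
x=-1.26: |R|=0.3750
R=1: x+2/5x²=0 ⇒ x=−5/2=-2.5000; min R=1−1/(4·2/5)=0.3750>−1
Confirm numerically:
  x=-2.218: |R|=0.74981 <1
  x=-2.115: |R|=0.67429 <1
  x=-1.854: |R|=0.52093 <1
  x=-1.039: |R|=0.39281 <1
  x=-2.860: |R|=1.41184 >1
  x=-2.669: |R|=1.18042 >1
  x=-2.663: |R|=1.17363 >1
Stable set (-2.5000, 0).

left endpoint -2.5000.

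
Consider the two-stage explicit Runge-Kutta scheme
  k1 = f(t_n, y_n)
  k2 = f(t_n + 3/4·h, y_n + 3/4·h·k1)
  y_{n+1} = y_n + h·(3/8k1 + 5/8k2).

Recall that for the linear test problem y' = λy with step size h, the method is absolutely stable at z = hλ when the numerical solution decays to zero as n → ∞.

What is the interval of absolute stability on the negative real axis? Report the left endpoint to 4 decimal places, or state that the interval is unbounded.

Test eqn y'=λy, z=hλ:
  k1=λy_n ⇒ h·k1=z·y_n;  k2=λ(1+3/4z)y_n ⇒ h·k2=z(1+3/4z)y_n
  y_{n+1}/y_n = 1 + 3/8z + 5/8z(1+3/4z) = 1 + z + 15/32z²
  Hence R(z) = 1 + z + 15/32z².

Find x<0 with |R(x)|<1.
x=-1.57: |R|=0.5854
R=1: x+15/32x²=0 ⇒ x=−32/15=-2.1333; min R=1−1/(4·15/32)=0.4667>−1
Confirm numerically:
  x=-1.776: |R|=0.70252 <1
  x=-1.632: |R|=0.61648 <1
  x=-1.335: |R|=0.50042 <1
  x=-1.055: |R|=0.46673 <1
  x=-2.248: |R|=1.12083 >1
  x=-2.222: |R|=1.09235 >1
  x=-2.205: |R|=1.07407 >1
Interval (-2.1333, 0).

(-2.1333, 0).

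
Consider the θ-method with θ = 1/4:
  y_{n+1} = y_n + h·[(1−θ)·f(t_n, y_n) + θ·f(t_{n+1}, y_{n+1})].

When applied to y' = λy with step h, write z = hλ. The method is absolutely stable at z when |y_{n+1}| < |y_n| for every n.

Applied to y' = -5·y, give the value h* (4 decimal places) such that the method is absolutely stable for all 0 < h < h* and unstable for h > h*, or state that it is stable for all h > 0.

Set f=λy, z=hλ:
  y_{n+1} = y_n + z·[3/4·y_n + 1/4·y_{n+1}] ⇒ (1 − 1/4z)y_{n+1} = (1 + 3/4z)y_n
  so R(z) = (1 + 3/4z)/(1 − 1/4z).

Solve |R(x)|<1 on ℝ⁻.
x=-0.34: |R|=0.6866
R=−1: 1+3/4x = −1+1/4x ⇒ -1/2x=2 ⇒ x=2/(-1/2)=-4.0000
Confirm numerically:
  x=-3.682: |R|=0.91721 <1
  x=-3.419: |R|=0.84338 <1
  x=-1.883: |R|=0.28030 <1
  x=-4.194: |R|=1.04735 >1
  x=-4.065: |R|=1.01612 >1
Stable set (-4.0000, 0).

(-4.0000,0); λ=-5 ⇒ h* = (4)/5 = 0.8000.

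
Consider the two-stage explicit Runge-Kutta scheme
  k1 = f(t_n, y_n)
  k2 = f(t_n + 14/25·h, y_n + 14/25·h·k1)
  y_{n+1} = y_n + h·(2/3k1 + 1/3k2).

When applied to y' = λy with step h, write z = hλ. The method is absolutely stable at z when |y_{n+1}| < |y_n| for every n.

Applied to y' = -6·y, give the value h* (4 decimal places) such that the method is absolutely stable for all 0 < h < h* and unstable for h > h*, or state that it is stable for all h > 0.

(-5.3571,0); λ=-6 ⇒ h* = (75/14)/6 = 0.8929.

On y'=λy, z=hλ:
  k1=λy_n ⇒ h·k1=z·y_n;  k2=λ(1+14/25z)y_n ⇒ h·k2=z(1+14/25z)y_n
  y_{n+1}/y_n = 1 + 2/3z + 1/3z(1+14/25z) = 1 + z + 14/75z²
  ⇒ R(z) = 1 + z + 14/75z².

Solve |R(x)|<1 on ℝ⁻.
x=-0.46: |R|=0.5795
R=1: x+14/75x²=0 ⇒ x=−75/14=-5.3571; min R=1−1/(4·14/75)=-0.3393>−1
Confirm numerically:
  x=-5.033: |R|=0.69547 <1
  x=-4.882: |R|=0.56700 <1
  x=-2.428: |R|=0.32757 <1
  x=-2.343: |R|=0.31827 <1
  x=-5.734: |R|=1.40337 >1
  x=-5.731: |R|=1.39995 >1
  x=-5.453: |R|=1.09757 >1
So |R|<1 on (-5.3571, 0).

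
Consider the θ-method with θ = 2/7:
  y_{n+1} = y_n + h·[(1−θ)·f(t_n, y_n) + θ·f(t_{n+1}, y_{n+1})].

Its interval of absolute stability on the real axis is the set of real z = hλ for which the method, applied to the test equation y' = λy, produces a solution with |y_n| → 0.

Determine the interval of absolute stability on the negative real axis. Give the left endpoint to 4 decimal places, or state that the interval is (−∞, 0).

Set f=λy, z=hλ:
  y_{n+1} = y_n + z·[5/7·y_n + 2/7·y_{n+1}] ⇒ (1 − 2/7z)y_{n+1} = (1 + 5/7z)y_n
  so R(z) = (1 + 5/7z)/(1 − 2/7z).

Solve |R(x)|<1 on ℝ⁻.
x=-0.36: |R|=0.6736
R=−1: 1+5/7x = −1+2/7x ⇒ -3/7x=2 ⇒ x=2/(-3/7)=-4.6667
Confirm numerically:
  x=-3.657: |R|=0.78839 <1
  x=-3.407: |R|=0.72644 <1
  x=-2.310: |R|=0.39157 <1
  x=-4.936: |R|=1.04789 >1
  x=-4.835: |R|=1.03029 >1
Stable set (-4.6667, 0).

(-4.6667, 0).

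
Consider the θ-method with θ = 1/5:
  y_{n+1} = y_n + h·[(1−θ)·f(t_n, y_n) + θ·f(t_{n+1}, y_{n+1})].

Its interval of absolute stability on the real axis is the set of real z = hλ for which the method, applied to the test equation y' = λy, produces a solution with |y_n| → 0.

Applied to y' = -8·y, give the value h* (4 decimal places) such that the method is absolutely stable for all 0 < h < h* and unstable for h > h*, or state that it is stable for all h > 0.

On y'=λy, z=hλ:
  y_{n+1} = y_n + z·[4/5·y_n + 1/5·y_{n+1}] ⇒ (1 − 1/5z)y_{n+1} = (1 + 4/5z)y_n
  R(z) = (1 + 4/5z)/(1 − 1/5z).

Need |R(x)|<1, x<0.
x=-1.51: |R|=0.1598
R=−1: 1+4/5x = −1+1/5x ⇒ -3/5x=2 ⇒ x=2/(-3/5)=-3.3333
Confirm numerically:
  x=-3.047: |R|=0.89325 <1
  x=-2.730: |R|=0.76585 <1
  x=-2.018: |R|=0.43773 <1
  x=-1.970: |R|=0.41320 <1
  x=-3.776: |R|=1.15132 >1
  x=-3.409: |R|=1.02699 >1
  x=-3.356: |R|=1.00814 >1
Stable set (-3.3333, 0).

(-3.3333,0); λ=-8 ⇒ h* = (10/3)/8 = 0.4167.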